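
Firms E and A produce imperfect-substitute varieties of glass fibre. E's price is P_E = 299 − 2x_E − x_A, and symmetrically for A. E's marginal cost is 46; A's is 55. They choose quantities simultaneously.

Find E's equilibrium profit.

5242.88

Firm E's profit: π = x_E(299 − 2x_E − x_A) − 46x_E.
∂π/∂x_E = 253 − 4x_E − x_A = 0 ⇒ x_E = 63.25 − 0.25x_A.
Similarly x_A = 61 − 0.25x_E.
Substituting the second reaction function into the first: x_E = 63.25 − 0.25(61 − 0.25x_E), which gives 0.9375x_E = 48 ⇒ x_E = 51.2.
Then x_A = 61 − 0.25·51.2 = 48.2.
P_E = 299 − 2·51.2 − 48.2 = 148.4.
Profit = (148.4 − 46)·51.2 = 5242.88.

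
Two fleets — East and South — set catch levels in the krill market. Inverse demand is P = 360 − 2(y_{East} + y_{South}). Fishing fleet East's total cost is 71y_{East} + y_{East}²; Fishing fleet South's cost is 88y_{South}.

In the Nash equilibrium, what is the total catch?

83.3

Fishing fleet East's profit: π = y_{East}(360 − 2(y_{East} + y_{South})) − 71y_{East} − y_{East}².
∂π/∂y_{East} = 289 − 6y_{East} − 2y_{South} = 0, so y_{East} = 289/6 − (1/3)y_{South}.
For South: ∂π/∂y_{South} = 272 − 4y_{South} − 2y_{East} = 0 ⇒ y_{South} = 68 − 0.5y_{East}.
Substituting the second reaction function into the first: y_{East} = 289/6 − (1/3)(68 − 0.5y_{East}), which gives (5/6)y_{East} = 25.5 ⇒ y_{East} = 30.6.
Then y_{South} = 68 − 0.5·30.6 = 52.7.
Total catch: 30.6 + 52.7 = 83.3.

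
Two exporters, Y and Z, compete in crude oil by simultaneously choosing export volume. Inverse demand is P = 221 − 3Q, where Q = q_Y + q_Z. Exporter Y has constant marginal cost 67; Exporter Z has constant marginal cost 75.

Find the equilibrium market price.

Exporter Y's profit: π = q_Y(221 − 3(q_Y + q_Z)) − 67q_Y.
∂π/∂q_Y = 154 − 6q_Y − 3q_Z = 0, so q_Y = 77/3 − 0.5q_Z.
By the same steps for Z: q_Z = 73/3 − 0.5q_Y.
Substituting the second reaction function into the first: q_Y = 77/3 − 0.5(73/3 − 0.5q_Y), which gives 0.75q_Y = 13.5 ⇒ q_Y = 18.
Then q_Z = 73/3 − 0.5·18 = 46/3.
Equilibrium price: P = 221 − 3·(100/3) = 121.

121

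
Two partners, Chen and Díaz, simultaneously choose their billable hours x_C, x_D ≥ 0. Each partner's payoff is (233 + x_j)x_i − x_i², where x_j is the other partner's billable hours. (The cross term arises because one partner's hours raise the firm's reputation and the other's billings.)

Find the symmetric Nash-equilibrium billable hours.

233

Chen's payoff is (233 + x_D)x_C − x_C².
∂π/∂x_C = 233 + x_D − 2x_C = 0, so x_C = 116.5 + 0.5x_D.
Setting x_C = x_D in the reaction function: x_C = 116.5 + 0.5x_C, so x_C = 116.5 / 0.5 = 233.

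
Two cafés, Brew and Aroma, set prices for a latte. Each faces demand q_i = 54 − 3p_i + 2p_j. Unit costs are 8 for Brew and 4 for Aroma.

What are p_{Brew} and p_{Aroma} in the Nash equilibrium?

18.75, 17.25

Brew's profit: π = (p_{Brew} − 8)(54 − 3p_{Brew} + 2p_{Aroma}).
∂π/∂p_{Brew} = 78 − 6p_{Brew} + 2p_{Aroma} = 0 ⇒ p_{Brew} = 13 + (1/3)p_{Aroma}.
Similarly p_{Aroma} = 11 + (1/3)p_{Brew}.
Solving the two reaction functions simultaneously: (1 − (1/3)(1/3))p_{Brew} = 13 + (1/3)·11, so (8/9)p_{Brew} = 50/3 and p_{Brew} = 18.75.
Then p_{Aroma} = 11 + (1/3)·18.75 = 17.25.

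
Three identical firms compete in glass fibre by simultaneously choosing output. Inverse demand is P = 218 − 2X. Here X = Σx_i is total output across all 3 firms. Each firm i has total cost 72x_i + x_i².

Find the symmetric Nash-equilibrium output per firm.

A representative firm's profit is π_i = x_i(218 − 2X) − 72x_i − x_i², with X = x_i + Σ_{j≠i} x_j.
First-order condition: 146 − 6x_i − 2Σ_{j≠i} x_j = 0.
With identical firms, set every x_j = x: then 146 − 6x − 4x = 0, i.e. x = 146/10 = 14.6.

14.6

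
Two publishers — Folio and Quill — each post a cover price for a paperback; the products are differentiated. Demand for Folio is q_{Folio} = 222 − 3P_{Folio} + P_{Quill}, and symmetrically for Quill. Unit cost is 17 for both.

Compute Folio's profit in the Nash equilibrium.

4241.28

Folio's profit: π = (P_{Folio} − 17)(222 − 3P_{Folio} + P_{Quill}).
∂π/∂P_{Folio} = 273 − 6P_{Folio} + P_{Quill} = 0 ⇒ P_{Folio} = 45.5 + (1/6)P_{Quill}.
Setting P_{Folio} = P_{Quill} in the reaction function: P_{Folio} = 45.5 + (1/6)P_{Folio}, so P_{Folio} = 45.5 / (5/6) = 54.6.
q_{Folio} = 222 − 3·54.6 + 54.6 = 112.8.
Profit = (54.6 − 17)·112.8 = 4241.28.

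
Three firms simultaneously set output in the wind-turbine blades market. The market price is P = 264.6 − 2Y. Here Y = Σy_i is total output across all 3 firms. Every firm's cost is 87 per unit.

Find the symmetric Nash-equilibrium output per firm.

22.2

A representative firm's profit is π_i = y_i(264.6 − 2Y) − 87y_i, with Y = y_i + Σ_{j≠i} y_j.
First-order condition: 177.6 − 4y_i − 2Σ_{j≠i} y_j = 0.
In a symmetric equilibrium every firm chooses the same y, so Σ_{j≠i} y_j = 2y. The condition becomes 177.6 − 8y = 0, giving y = 177.6/8 = 22.2.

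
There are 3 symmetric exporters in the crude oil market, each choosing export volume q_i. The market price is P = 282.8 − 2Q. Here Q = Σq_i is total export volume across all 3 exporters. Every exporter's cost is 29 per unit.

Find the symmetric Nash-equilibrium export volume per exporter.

A representative exporter's profit is π_i = q_i(282.8 − 2Q) − 29q_i, with Q = q_i + Σ_{j≠i} q_j.
First-order condition: 253.8 − 4q_i − 2Σ_{j≠i} q_j = 0.
Imposing symmetry (q_j = q for all j) turns Σ_{j≠i} q_j into 2q, so 253.8 = 8q and q = 31.725.

31.725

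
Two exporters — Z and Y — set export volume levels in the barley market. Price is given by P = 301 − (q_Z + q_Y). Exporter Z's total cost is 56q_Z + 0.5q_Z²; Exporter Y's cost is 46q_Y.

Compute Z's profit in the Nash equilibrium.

3313.5

Exporter Z's profit: π = q_Z(301 − (q_Z + q_Y)) − 56q_Z − 0.5q_Z².
∂π/∂q_Z = 245 − 3q_Z − q_Y = 0, so q_Z = 245/3 − (1/3)q_Y.
For Y: ∂π/∂q_Y = 255 − 2q_Y − q_Z = 0 ⇒ q_Y = 127.5 − 0.5q_Z.
Plugging q_Y into Z's best response: q_Z = 245/3 − (1/3)(127.5 − 0.5q_Z) ⇒ (5/6)q_Z = 235/6, so q_Z = 47.
Then q_Y = 127.5 − 0.5·47 = 104.
Price P = 301 − 151 = 150.
Z's profit: (150 − 56)·47 − 0.5(47)² = 3313.5.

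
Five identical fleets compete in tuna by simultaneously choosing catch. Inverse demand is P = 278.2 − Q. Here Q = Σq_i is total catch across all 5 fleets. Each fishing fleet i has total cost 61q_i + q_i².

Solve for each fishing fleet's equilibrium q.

27.15

A representative fishing fleet's profit is π_i = q_i(278.2 − Q) − 61q_i − q_i², with Q = q_i + Σ_{j≠i} q_j.
First-order condition: 217.2 − 4q_i − Σ_{j≠i} q_j = 0.
With identical fishing fleets, set every q_j = q: then 217.2 − 4q − 4q = 0, i.e. q = 217.2/8 = 27.15.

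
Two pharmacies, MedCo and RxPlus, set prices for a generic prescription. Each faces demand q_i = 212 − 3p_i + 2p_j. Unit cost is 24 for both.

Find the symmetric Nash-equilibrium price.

71

MedCo's profit: π = (p_{MedCo} − 24)(212 − 3p_{MedCo} + 2p_{RxPlus}).
∂π/∂p_{MedCo} = 284 − 6p_{MedCo} + 2p_{RxPlus} = 0 ⇒ p_{MedCo} = 142/3 + (1/3)p_{RxPlus}.
By symmetry p_{RxPlus} = p_{MedCo}; substituting into the reaction function, (2/3)p_{MedCo} = 142/3 and p_{MedCo} = 71.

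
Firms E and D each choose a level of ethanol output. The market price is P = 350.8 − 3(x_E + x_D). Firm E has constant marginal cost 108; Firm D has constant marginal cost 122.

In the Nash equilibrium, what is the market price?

Firm E's profit: π = x_E(350.8 − 3(x_E + x_D)) − 108x_E.
∂π/∂x_E = 242.8 − 6x_E − 3x_D = 0, so x_E = 607/15 − 0.5x_D.
By the same steps for D: x_D = 572/15 − 0.5x_E.
Substituting the second reaction function into the first: x_E = 607/15 − 0.5(572/15 − 0.5x_E), which gives 0.75x_E = 21.4 ⇒ x_E = 428/15.
Then x_D = 572/15 − 0.5·(428/15) = 358/15.
Equilibrium price: P = 350.8 − 3·52.4 = 193.6.

193.6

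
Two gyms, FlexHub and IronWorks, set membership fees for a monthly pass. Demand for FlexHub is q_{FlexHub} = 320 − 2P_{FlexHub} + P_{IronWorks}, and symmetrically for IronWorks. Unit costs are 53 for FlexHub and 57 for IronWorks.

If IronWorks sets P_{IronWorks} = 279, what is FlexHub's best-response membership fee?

FlexHub's profit: π = (P_{FlexHub} − 53)(320 − 2P_{FlexHub} + P_{IronWorks}).
∂π/∂P_{FlexHub} = 426 − 4P_{FlexHub} + P_{IronWorks} = 0 ⇒ P_{FlexHub} = 106.5 + 0.25P_{IronWorks}.
At P_{IronWorks} = 279: P_{FlexHub} = 106.5 + 0.25·279 = 176.25.

176.25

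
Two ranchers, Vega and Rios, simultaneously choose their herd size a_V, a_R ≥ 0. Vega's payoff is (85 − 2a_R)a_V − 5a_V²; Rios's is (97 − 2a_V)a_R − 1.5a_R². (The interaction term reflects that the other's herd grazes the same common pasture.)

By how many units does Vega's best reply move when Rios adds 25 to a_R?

-5

Expanding Vega's payoff: 85a_V − 2a_Ra_V − 5a_V².
∂π/∂a_V = 85 − 2a_R − 10a_V = 0, so a_V = 8.5 − 0.2a_R.
The reaction-function slope is −0.2, so a 25-unit rise in a_R moves a_V by −0.2 × 25 = −5. Vega's best response falls — the actions are strategic substitutes.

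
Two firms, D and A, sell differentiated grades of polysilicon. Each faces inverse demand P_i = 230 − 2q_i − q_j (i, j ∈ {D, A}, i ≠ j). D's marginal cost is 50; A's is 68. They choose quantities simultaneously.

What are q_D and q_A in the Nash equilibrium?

37.2, 31.2

Firm D's profit: π = q_D(230 − 2q_D − q_A) − 50q_D.
∂π/∂q_D = 180 − 4q_D − q_A = 0 ⇒ q_D = 45 − 0.25q_A.
Similarly q_A = 40.5 − 0.25q_D.
Plugging q_A into D's best response: q_D = 45 − 0.25(40.5 − 0.25q_D) ⇒ 0.9375q_D = 34.875, so q_D = 37.2.
Then q_A = 40.5 − 0.25·37.2 = 31.2.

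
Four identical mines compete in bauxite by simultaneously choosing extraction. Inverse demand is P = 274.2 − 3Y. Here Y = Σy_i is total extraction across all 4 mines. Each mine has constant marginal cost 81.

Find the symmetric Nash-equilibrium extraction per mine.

A representative mine's profit is π_i = y_i(274.2 − 3Y) − 81y_i, with Y = y_i + Σ_{j≠i} y_j.
First-order condition: 193.2 − 6y_i − 3Σ_{j≠i} y_j = 0.
With identical mines, set every y_j = y: then 193.2 − 6y − 9y = 0, i.e. y = 193.2/15 = 12.88.

12.88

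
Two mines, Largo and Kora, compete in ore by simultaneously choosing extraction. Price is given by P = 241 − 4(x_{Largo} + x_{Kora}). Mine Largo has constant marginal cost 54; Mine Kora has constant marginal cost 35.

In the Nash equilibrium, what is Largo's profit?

Mine Largo's profit: π = x_{Largo}(241 − 4(x_{Largo} + x_{Kora})) − 54x_{Largo}.
∂π/∂x_{Largo} = 187 − 8x_{Largo} − 4x_{Kora} = 0, so x_{Largo} = 23.375 − 0.5x_{Kora}.
By the same steps for Kora: x_{Kora} = 25.75 − 0.5x_{Largo}.
Plugging x_{Kora} into Largo's best response: x_{Largo} = 23.375 − 0.5(25.75 − 0.5x_{Largo}) ⇒ 0.75x_{Largo} = 10.5, so x_{Largo} = 14.
Then x_{Kora} = 25.75 − 0.5·14 = 18.75.
Price P = 241 − 4·32.75 = 110.
Largo's profit: (110 − 54)·14 = 784.

784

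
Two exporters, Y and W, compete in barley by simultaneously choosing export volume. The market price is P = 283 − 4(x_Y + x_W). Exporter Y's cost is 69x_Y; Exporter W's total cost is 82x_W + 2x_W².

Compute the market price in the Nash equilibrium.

157.2

Exporter Y's profit: π = x_Y(283 − 4(x_Y + x_W)) − 69x_Y.
∂π/∂x_Y = 214 − 8x_Y − 4x_W = 0, so x_Y = 26.75 − 0.5x_W.
For W: ∂π/∂x_W = 201 − 12x_W − 4x_Y = 0 ⇒ x_W = 16.75 − (1/3)x_Y.
Substituting the second reaction function into the first: x_Y = 26.75 − 0.5(16.75 − (1/3)x_Y), which gives (5/6)x_Y = 18.375 ⇒ x_Y = 22.05.
Then x_W = 16.75 − (1/3)·22.05 = 9.4.
Equilibrium price: P = 283 − 4·31.45 = 157.2.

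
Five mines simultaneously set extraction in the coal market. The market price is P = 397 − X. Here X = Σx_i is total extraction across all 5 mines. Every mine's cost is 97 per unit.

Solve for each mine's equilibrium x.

A representative mine's profit is π_i = x_i(397 − X) − 97x_i, with X = x_i + Σ_{j≠i} x_j.
First-order condition: 300 − 2x_i − Σ_{j≠i} x_j = 0.
With identical mines, set every x_j = x: then 300 − 2x − 4x = 0, i.e. x = 300/6 = 50.

50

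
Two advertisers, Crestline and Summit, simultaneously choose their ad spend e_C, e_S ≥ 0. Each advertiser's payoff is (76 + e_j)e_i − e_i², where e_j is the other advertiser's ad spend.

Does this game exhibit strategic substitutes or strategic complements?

strategic complements

Crestline's payoff is (76 + e_S)e_C − e_C².
∂π/∂e_C = 76 + e_S − 2e_C = 0, so e_C = 38 + 0.5e_S.
The best-response slope de_C/de_S = 0.5 > 0: the reaction function is upward-sloping, so the choices are strategic complements.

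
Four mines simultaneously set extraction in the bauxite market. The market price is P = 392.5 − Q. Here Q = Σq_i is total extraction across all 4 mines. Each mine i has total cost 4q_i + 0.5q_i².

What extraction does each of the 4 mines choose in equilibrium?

64.75

A representative mine's profit is π_i = q_i(392.5 − Q) − 4q_i − 0.5q_i², with Q = q_i + Σ_{j≠i} q_j.
First-order condition: 388.5 − 3q_i − Σ_{j≠i} q_j = 0.
Imposing symmetry (q_j = q for all j) turns Σ_{j≠i} q_j into 3q, so 388.5 = 6q and q = 64.75.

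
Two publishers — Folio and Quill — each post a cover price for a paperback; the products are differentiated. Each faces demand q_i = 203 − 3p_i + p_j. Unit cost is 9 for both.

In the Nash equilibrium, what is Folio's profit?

4107

Folio's profit: π = (p_{Folio} − 9)(203 − 3p_{Folio} + p_{Quill}).
∂π/∂p_{Folio} = 230 − 6p_{Folio} + p_{Quill} = 0 ⇒ p_{Folio} = 115/3 + (1/6)p_{Quill}.
By symmetry p_{Quill} = p_{Folio}; substituting into the reaction function, (5/6)p_{Folio} = 115/3 and p_{Folio} = 46.
q_{Folio} = 203 − 3·46 + 46 = 111.
Profit = (46 − 9)·111 = 4107.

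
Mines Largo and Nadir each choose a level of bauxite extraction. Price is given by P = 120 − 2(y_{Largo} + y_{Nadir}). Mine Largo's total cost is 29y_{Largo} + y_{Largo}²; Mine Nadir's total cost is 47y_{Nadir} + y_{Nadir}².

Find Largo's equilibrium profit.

468.75

Mine Largo's profit: π = y_{Largo}(120 − 2(y_{Largo} + y_{Nadir})) − 29y_{Largo} − y_{Largo}².
∂π/∂y_{Largo} = 91 − 6y_{Largo} − 2y_{Nadir} = 0, so y_{Largo} = 91/6 − (1/3)y_{Nadir}.
By the same steps for Nadir: y_{Nadir} = 73/6 − (1/3)y_{Largo}.
Plugging y_{Nadir} into Largo's best response: y_{Largo} = 91/6 − (1/3)(73/6 − (1/3)y_{Largo}) ⇒ (8/9)y_{Largo} = 100/9, so y_{Largo} = 12.5.
Then y_{Nadir} = 73/6 − (1/3)·12.5 = 8.
Price P = 120 − 2·20.5 = 79.
Largo's profit: (79 − 29)·12.5 − (12.5)² = 468.75.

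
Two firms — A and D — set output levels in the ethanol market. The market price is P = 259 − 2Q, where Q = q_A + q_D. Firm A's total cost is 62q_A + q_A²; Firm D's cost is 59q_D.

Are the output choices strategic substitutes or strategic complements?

Firm A's profit: π = q_A(259 − 2(q_A + q_D)) − 62q_A − q_A².
∂π/∂q_A = 197 − 6q_A − 2q_D = 0, so q_A = 197/6 − (1/3)q_D.
The best-response slope dq_A/dq_D = −1/3 < 0: the reaction function is downward-sloping, so the choices are strategic substitutes.

strategic substitutes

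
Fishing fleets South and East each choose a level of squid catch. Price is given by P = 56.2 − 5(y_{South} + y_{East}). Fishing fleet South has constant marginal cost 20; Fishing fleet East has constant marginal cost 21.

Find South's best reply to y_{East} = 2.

Fishing fleet South's profit: π = y_{South}(56.2 − 5(y_{South} + y_{East})) − 20y_{South}.
∂π/∂y_{South} = 36.2 − 10y_{South} − 5y_{East} = 0, so y_{South} = 3.62 − 0.5y_{East}.
At y_{East} = 2: y_{South} = 3.62 − 0.5·2 = 2.62.

2.62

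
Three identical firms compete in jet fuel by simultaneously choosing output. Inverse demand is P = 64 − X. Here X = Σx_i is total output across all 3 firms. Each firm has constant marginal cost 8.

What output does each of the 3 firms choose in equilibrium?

14

A representative firm's profit is π_i = x_i(64 − X) − 8x_i, with X = x_i + Σ_{j≠i} x_j.
First-order condition: 56 − 2x_i − Σ_{j≠i} x_j = 0.
Imposing symmetry (x_j = x for all j) turns Σ_{j≠i} x_j into 2x, so 56 = 4x and x = 14.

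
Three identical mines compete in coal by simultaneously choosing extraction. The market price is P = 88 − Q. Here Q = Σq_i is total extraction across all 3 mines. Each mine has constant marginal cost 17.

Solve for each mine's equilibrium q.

A representative mine's profit is π_i = q_i(88 − Q) − 17q_i, with Q = q_i + Σ_{j≠i} q_j.
First-order condition: 71 − 2q_i − Σ_{j≠i} q_j = 0.
With identical mines, set every q_j = q: then 71 − 2q − 2q = 0, i.e. q = 71/4 = 17.75.

17.75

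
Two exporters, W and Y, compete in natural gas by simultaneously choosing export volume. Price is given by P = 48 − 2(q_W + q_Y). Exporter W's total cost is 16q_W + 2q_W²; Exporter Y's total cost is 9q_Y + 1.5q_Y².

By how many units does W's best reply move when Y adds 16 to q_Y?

-4

Exporter W's profit: π = q_W(48 − 2(q_W + q_Y)) − 16q_W − 2q_W².
∂π/∂q_W = 32 − 8q_W − 2q_Y = 0, so q_W = 4 − 0.25q_Y.
The reaction-function slope is −0.25, so a 16-unit rise in q_Y moves q_W by −0.25 × 16 = −4. W's best response falls — the actions are strategic substitutes.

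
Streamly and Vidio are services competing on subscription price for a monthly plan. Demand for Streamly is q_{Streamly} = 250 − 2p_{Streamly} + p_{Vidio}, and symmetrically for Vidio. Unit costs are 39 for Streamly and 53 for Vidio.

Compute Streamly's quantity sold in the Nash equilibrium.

Streamly's profit: π = (p_{Streamly} − 39)(250 − 2p_{Streamly} + p_{Vidio}).
∂π/∂p_{Streamly} = 328 − 4p_{Streamly} + p_{Vidio} = 0 ⇒ p_{Streamly} = 82 + 0.25p_{Vidio}.
Similarly p_{Vidio} = 89 + 0.25p_{Streamly}.
Substituting the second reaction function into the first: p_{Streamly} = 82 + 0.25(89 + 0.25p_{Streamly}), which gives 0.9375p_{Streamly} = 104.25 ⇒ p_{Streamly} = 111.2.
Then p_{Vidio} = 89 + 0.25·111.2 = 116.8.
q_{Streamly} = 250 − 2·111.2 + 116.8 = 144.4.

144.4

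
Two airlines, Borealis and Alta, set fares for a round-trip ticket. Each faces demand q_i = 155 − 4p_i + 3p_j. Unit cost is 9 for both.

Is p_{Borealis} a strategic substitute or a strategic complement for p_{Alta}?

strategic complements

Borealis's profit: π = (p_{Borealis} − 9)(155 − 4p_{Borealis} + 3p_{Alta}).
∂π/∂p_{Borealis} = 191 − 8p_{Borealis} + 3p_{Alta} = 0 ⇒ p_{Borealis} = 23.875 + 0.375p_{Alta}.
The best-response slope dp_{Borealis}/dp_{Alta} = 0.375 > 0: the reaction function is upward-sloping, so the choices are strategic complements.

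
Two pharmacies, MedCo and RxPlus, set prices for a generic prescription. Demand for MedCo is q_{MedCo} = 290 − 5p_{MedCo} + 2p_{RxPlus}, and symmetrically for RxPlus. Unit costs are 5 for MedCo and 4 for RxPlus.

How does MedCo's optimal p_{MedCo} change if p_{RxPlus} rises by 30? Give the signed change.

6

MedCo's profit: π = (p_{MedCo} − 5)(290 − 5p_{MedCo} + 2p_{RxPlus}).
∂π/∂p_{MedCo} = 315 − 10p_{MedCo} + 2p_{RxPlus} = 0 ⇒ p_{MedCo} = 31.5 + 0.2p_{RxPlus}.
The reaction-function slope is 0.2, so a 30-unit rise in p_{RxPlus} moves p_{MedCo} by 0.2 × 30 = 6. MedCo's best response rises — the actions are strategic complements.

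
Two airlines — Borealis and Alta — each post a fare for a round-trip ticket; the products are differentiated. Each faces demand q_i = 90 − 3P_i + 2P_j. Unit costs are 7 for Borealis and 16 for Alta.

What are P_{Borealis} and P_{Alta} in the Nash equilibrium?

Borealis's profit: π = (P_{Borealis} − 7)(90 − 3P_{Borealis} + 2P_{Alta}).
∂π/∂P_{Borealis} = 111 − 6P_{Borealis} + 2P_{Alta} = 0 ⇒ P_{Borealis} = 18.5 + (1/3)P_{Alta}.
Similarly P_{Alta} = 23 + (1/3)P_{Borealis}.
Solving the two reaction functions simultaneously: (1 − (1/3)(1/3))P_{Borealis} = 18.5 + (1/3)·23, so (8/9)P_{Borealis} = 157/6 and P_{Borealis} = 29.4375.
Then P_{Alta} = 23 + (1/3)·29.4375 = 32.8125.

29.4375, 32.8125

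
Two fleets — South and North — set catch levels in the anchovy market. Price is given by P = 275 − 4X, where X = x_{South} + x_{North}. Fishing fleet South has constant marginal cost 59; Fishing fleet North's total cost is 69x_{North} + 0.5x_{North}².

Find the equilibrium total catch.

34

Fishing fleet South's profit: π = x_{South}(275 − 4(x_{South} + x_{North})) − 59x_{South}.
∂π/∂x_{South} = 216 − 8x_{South} − 4x_{North} = 0, so x_{South} = 27 − 0.5x_{North}.
For North: ∂π/∂x_{North} = 206 − 9x_{North} − 4x_{South} = 0 ⇒ x_{North} = 206/9 − (4/9)x_{South}.
Solving the two reaction functions simultaneously: (1 − (−0.5)(−4/9))x_{South} = 27 − 0.5·(206/9), so (7/9)x_{South} = 140/9 and x_{South} = 20.
Then x_{North} = 206/9 − (4/9)·20 = 14.
Total catch: 20 + 14 = 34.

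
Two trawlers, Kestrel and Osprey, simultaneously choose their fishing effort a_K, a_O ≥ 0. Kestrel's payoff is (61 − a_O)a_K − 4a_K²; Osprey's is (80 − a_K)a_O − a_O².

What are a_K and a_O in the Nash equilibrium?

Expanding Kestrel's payoff: 61a_K − a_Oa_K − 4a_K².
∂π/∂a_K = 61 − a_O − 8a_K = 0, so a_K = 7.625 − 0.125a_O.
Likewise for Osprey: a_O = 40 − 0.5a_K.
Solving the two reaction functions simultaneously: (1 − (−0.125)(−0.5))a_K = 7.625 − 0.125·40, so 0.9375a_K = 2.625 and a_K = 2.8.
Then a_O = 40 − 0.5·2.8 = 38.6.

2.8, 38.6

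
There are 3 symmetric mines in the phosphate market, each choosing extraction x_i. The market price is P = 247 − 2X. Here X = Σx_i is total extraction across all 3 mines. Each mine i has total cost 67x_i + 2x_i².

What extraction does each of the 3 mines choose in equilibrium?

15

A representative mine's profit is π_i = x_i(247 − 2X) − 67x_i − 2x_i², with X = x_i + Σ_{j≠i} x_j.
First-order condition: 180 − 8x_i − 2Σ_{j≠i} x_j = 0.
In a symmetric equilibrium every mine chooses the same x, so Σ_{j≠i} x_j = 2x. The condition becomes 180 − 12x = 0, giving x = 180/12 = 15.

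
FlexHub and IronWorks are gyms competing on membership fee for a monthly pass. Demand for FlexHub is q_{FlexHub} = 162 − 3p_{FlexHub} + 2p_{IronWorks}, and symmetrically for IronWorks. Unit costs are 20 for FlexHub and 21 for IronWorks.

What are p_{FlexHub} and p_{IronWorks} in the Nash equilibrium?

55.6875, 56.0625

FlexHub's profit: π = (p_{FlexHub} − 20)(162 − 3p_{FlexHub} + 2p_{IronWorks}).
∂π/∂p_{FlexHub} = 222 − 6p_{FlexHub} + 2p_{IronWorks} = 0 ⇒ p_{FlexHub} = 37 + (1/3)p_{IronWorks}.
Similarly p_{IronWorks} = 37.5 + (1/3)p_{FlexHub}.
Solving the two reaction functions simultaneously: (1 − (1/3)(1/3))p_{FlexHub} = 37 + (1/3)·37.5, so (8/9)p_{FlexHub} = 49.5 and p_{FlexHub} = 55.6875.
Then p_{IronWorks} = 37.5 + (1/3)·55.6875 = 56.0625.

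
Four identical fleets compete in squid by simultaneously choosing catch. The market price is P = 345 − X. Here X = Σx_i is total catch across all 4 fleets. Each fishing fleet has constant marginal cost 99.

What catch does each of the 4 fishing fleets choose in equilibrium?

49.2

A representative fishing fleet's profit is π_i = x_i(345 − X) − 99x_i, with X = x_i + Σ_{j≠i} x_j.
First-order condition: 246 − 2x_i − Σ_{j≠i} x_j = 0.
Imposing symmetry (x_j = x for all j) turns Σ_{j≠i} x_j into 3x, so 246 = 5x and x = 49.2.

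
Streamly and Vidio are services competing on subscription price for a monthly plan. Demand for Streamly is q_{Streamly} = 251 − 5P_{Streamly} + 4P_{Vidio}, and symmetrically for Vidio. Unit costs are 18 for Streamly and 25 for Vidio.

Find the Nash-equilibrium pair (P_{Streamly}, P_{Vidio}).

58.5, 61

Streamly's profit: π = (P_{Streamly} − 18)(251 − 5P_{Streamly} + 4P_{Vidio}).
∂π/∂P_{Streamly} = 341 − 10P_{Streamly} + 4P_{Vidio} = 0 ⇒ P_{Streamly} = 34.1 + 0.4P_{Vidio}.
Similarly P_{Vidio} = 37.6 + 0.4P_{Streamly}.
Plugging P_{Vidio} into Streamly's best response: P_{Streamly} = 34.1 + 0.4(37.6 + 0.4P_{Streamly}) ⇒ 0.84P_{Streamly} = 49.14, so P_{Streamly} = 58.5.
Then P_{Vidio} = 37.6 + 0.4·58.5 = 61.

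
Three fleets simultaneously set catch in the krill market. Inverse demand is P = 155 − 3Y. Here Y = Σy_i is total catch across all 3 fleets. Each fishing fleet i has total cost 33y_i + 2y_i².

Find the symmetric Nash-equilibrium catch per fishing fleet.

7.625

A representative fishing fleet's profit is π_i = y_i(155 − 3Y) − 33y_i − 2y_i², with Y = y_i + Σ_{j≠i} y_j.
First-order condition: 122 − 10y_i − 3Σ_{j≠i} y_j = 0.
With identical fishing fleets, set every y_j = y: then 122 − 10y − 6y = 0, i.e. y = 122/16 = 7.625.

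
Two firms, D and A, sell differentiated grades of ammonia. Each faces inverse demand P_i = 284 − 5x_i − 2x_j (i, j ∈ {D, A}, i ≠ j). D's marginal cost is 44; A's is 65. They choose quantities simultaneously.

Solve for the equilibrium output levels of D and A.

Firm D's profit: π = x_D(284 − 5x_D − 2x_A) − 44x_D.
∂π/∂x_D = 240 − 10x_D − 2x_A = 0 ⇒ x_D = 24 − 0.2x_A.
Similarly x_A = 21.9 − 0.2x_D.
Plugging x_A into D's best response: x_D = 24 − 0.2(21.9 − 0.2x_D) ⇒ 0.96x_D = 19.62, so x_D = 20.4375.
Then x_A = 21.9 − 0.2·20.4375 = 17.8125.

20.4375, 17.8125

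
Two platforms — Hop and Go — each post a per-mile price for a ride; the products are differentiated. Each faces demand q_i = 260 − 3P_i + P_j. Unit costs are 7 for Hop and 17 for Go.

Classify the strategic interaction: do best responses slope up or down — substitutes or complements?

strategic complements

Hop's profit: π = (P_{Hop} − 7)(260 − 3P_{Hop} + P_{Go}).
∂π/∂P_{Hop} = 281 − 6P_{Hop} + P_{Go} = 0 ⇒ P_{Hop} = 281/6 + (1/6)P_{Go}.
The best-response slope dP_{Hop}/dP_{Go} = 1/6 > 0: the reaction function is upward-sloping, so the choices are strategic complements.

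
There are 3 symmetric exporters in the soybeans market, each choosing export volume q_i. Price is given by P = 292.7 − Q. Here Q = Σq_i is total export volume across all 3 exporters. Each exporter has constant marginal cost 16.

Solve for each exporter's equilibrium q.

69.175

A representative exporter's profit is π_i = q_i(292.7 − Q) − 16q_i, with Q = q_i + Σ_{j≠i} q_j.
First-order condition: 276.7 − 2q_i − Σ_{j≠i} q_j = 0.
Imposing symmetry (q_j = q for all j) turns Σ_{j≠i} q_j into 2q, so 276.7 = 4q and q = 69.175.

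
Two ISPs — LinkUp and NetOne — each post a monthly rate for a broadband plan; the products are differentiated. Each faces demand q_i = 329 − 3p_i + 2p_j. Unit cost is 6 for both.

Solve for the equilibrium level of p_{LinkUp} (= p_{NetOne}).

LinkUp's profit: π = (p_{LinkUp} − 6)(329 − 3p_{LinkUp} + 2p_{NetOne}).
∂π/∂p_{LinkUp} = 347 − 6p_{LinkUp} + 2p_{NetOne} = 0 ⇒ p_{LinkUp} = 347/6 + (1/3)p_{NetOne}.
By symmetry p_{NetOne} = p_{LinkUp}; substituting into the reaction function, (2/3)p_{LinkUp} = 347/6 and p_{LinkUp} = 86.75.

86.75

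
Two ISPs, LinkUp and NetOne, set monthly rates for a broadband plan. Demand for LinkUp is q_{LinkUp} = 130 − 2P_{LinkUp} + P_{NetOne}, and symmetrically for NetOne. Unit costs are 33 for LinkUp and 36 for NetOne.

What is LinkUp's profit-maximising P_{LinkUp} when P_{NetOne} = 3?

49.75

LinkUp's profit: π = (P_{LinkUp} − 33)(130 − 2P_{LinkUp} + P_{NetOne}).
∂π/∂P_{LinkUp} = 196 − 4P_{LinkUp} + P_{NetOne} = 0 ⇒ P_{LinkUp} = 49 + 0.25P_{NetOne}.
At P_{NetOne} = 3: P_{LinkUp} = 49 + 0.25·3 = 49.75.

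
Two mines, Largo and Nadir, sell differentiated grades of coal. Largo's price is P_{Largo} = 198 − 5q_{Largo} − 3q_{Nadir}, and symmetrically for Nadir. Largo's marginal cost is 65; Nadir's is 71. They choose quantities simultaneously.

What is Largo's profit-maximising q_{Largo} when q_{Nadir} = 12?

Mine Largo's profit: π = q_{Largo}(198 − 5q_{Largo} − 3q_{Nadir}) − 65q_{Largo}.
∂π/∂q_{Largo} = 133 − 10q_{Largo} − 3q_{Nadir} = 0 ⇒ q_{Largo} = 13.3 − 0.3q_{Nadir}.
At q_{Nadir} = 12: q_{Largo} = 13.3 − 0.3·12 = 9.7.

9.7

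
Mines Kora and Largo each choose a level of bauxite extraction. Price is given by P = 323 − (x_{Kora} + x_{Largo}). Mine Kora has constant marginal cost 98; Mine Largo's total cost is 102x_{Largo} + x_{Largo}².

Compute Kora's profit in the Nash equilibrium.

9409

Mine Kora's profit: π = x_{Kora}(323 − (x_{Kora} + x_{Largo})) − 98x_{Kora}.
∂π/∂x_{Kora} = 225 − 2x_{Kora} − x_{Largo} = 0, so x_{Kora} = 112.5 − 0.5x_{Largo}.
For Largo: ∂π/∂x_{Largo} = 221 − 4x_{Largo} − x_{Kora} = 0 ⇒ x_{Largo} = 55.25 − 0.25x_{Kora}.
Plugging x_{Largo} into Kora's best response: x_{Kora} = 112.5 − 0.5(55.25 − 0.25x_{Kora}) ⇒ 0.875x_{Kora} = 84.875, so x_{Kora} = 97.
Then x_{Largo} = 55.25 − 0.25·97 = 31.
Price P = 323 − 128 = 195.
Kora's profit: (195 − 98)·97 = 9409.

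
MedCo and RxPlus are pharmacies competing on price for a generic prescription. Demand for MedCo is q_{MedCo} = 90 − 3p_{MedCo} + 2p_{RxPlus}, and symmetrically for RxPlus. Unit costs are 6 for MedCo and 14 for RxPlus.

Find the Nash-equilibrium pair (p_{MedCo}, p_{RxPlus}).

28.5, 31.5

MedCo's profit: π = (p_{MedCo} − 6)(90 − 3p_{MedCo} + 2p_{RxPlus}).
∂π/∂p_{MedCo} = 108 − 6p_{MedCo} + 2p_{RxPlus} = 0 ⇒ p_{MedCo} = 18 + (1/3)p_{RxPlus}.
Similarly p_{RxPlus} = 22 + (1/3)p_{MedCo}.
Substituting the second reaction function into the first: p_{MedCo} = 18 + (1/3)(22 + (1/3)p_{MedCo}), which gives (8/9)p_{MedCo} = 76/3 ⇒ p_{MedCo} = 28.5.
Then p_{RxPlus} = 22 + (1/3)·28.5 = 31.5.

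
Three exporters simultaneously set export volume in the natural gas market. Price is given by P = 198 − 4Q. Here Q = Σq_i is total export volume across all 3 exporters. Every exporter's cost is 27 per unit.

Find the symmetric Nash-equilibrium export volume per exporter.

10.6875

A representative exporter's profit is π_i = q_i(198 − 4Q) − 27q_i, with Q = q_i + Σ_{j≠i} q_j.
First-order condition: 171 − 8q_i − 4Σ_{j≠i} q_j = 0.
Imposing symmetry (q_j = q for all j) turns Σ_{j≠i} q_j into 2q, so 171 = 16q and q = 10.6875.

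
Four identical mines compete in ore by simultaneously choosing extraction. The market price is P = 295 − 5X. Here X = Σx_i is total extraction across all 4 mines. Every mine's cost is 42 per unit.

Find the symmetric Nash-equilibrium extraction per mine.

10.12

A representative mine's profit is π_i = x_i(295 − 5X) − 42x_i, with X = x_i + Σ_{j≠i} x_j.
First-order condition: 253 − 10x_i − 5Σ_{j≠i} x_j = 0.
Imposing symmetry (x_j = x for all j) turns Σ_{j≠i} x_j into 3x, so 253 = 25x and x = 10.12.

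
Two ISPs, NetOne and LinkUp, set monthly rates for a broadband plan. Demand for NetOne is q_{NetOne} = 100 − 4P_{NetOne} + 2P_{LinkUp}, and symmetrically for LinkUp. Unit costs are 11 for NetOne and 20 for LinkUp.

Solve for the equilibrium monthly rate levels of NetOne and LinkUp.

25.2, 28.8

NetOne's profit: π = (P_{NetOne} − 11)(100 − 4P_{NetOne} + 2P_{LinkUp}).
∂π/∂P_{NetOne} = 144 − 8P_{NetOne} + 2P_{LinkUp} = 0 ⇒ P_{NetOne} = 18 + 0.25P_{LinkUp}.
Similarly P_{LinkUp} = 22.5 + 0.25P_{NetOne}.
Substituting the second reaction function into the first: P_{NetOne} = 18 + 0.25(22.5 + 0.25P_{NetOne}), which gives 0.9375P_{NetOne} = 23.625 ⇒ P_{NetOne} = 25.2.
Then P_{LinkUp} = 22.5 + 0.25·25.2 = 28.8.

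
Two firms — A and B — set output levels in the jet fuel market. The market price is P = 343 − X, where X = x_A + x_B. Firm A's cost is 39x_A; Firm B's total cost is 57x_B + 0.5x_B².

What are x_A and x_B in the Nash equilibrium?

Firm A's profit: π = x_A(343 − (x_A + x_B)) − 39x_A.
∂π/∂x_A = 304 − 2x_A − x_B = 0, so x_A = 152 − 0.5x_B.
For B: ∂π/∂x_B = 286 − 3x_B − x_A = 0 ⇒ x_B = 286/3 − (1/3)x_A.
Solving the two reaction functions simultaneously: (1 − (−0.5)(−1/3))x_A = 152 − 0.5·(286/3), so (5/6)x_A = 313/3 and x_A = 125.2.
Then x_B = 286/3 − (1/3)·125.2 = 53.6.

125.2, 53.6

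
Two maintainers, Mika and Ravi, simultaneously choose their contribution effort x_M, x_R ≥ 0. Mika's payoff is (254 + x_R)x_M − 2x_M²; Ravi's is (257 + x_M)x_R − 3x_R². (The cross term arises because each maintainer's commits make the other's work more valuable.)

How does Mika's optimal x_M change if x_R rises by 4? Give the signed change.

1

Expanding Mika's payoff: 254x_M + x_Rx_M − 2x_M².
∂π/∂x_M = 254 + x_R − 4x_M = 0, so x_M = 63.5 + 0.25x_R.
The reaction-function slope is 0.25, so a 4-unit rise in x_R moves x_M by 0.25 × 4 = 1. Mika's best response rises — the actions are strategic complements.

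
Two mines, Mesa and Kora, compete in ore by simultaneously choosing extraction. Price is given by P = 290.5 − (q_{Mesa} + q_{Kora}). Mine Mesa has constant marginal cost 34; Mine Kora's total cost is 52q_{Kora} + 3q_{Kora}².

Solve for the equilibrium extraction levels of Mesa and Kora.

120.9, 14.7

Mine Mesa's profit: π = q_{Mesa}(290.5 − (q_{Mesa} + q_{Kora})) − 34q_{Mesa}.
∂π/∂q_{Mesa} = 256.5 − 2q_{Mesa} − q_{Kora} = 0, so q_{Mesa} = 128.25 − 0.5q_{Kora}.
For Kora: ∂π/∂q_{Kora} = 238.5 − 8q_{Kora} − q_{Mesa} = 0 ⇒ q_{Kora} = 29.8125 − 0.125q_{Mesa}.
Solving the two reaction functions simultaneously: (1 − (−0.5)(−0.125))q_{Mesa} = 128.25 − 0.5·29.8125, so 0.9375q_{Mesa} = 3627/32 and q_{Mesa} = 120.9.
Then q_{Kora} = 29.8125 − 0.125·120.9 = 14.7.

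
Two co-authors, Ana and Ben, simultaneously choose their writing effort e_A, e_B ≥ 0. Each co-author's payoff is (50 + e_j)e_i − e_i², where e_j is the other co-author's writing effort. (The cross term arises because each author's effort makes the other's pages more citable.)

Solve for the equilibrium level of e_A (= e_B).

50

Ana's payoff is (50 + e_B)e_A − e_A².
∂π/∂e_A = 50 + e_B − 2e_A = 0, so e_A = 25 + 0.5e_B.
The game is symmetric, so in equilibrium e_B = e_A: the reaction function gives 0.5e_A = 25, hence e_A = 50.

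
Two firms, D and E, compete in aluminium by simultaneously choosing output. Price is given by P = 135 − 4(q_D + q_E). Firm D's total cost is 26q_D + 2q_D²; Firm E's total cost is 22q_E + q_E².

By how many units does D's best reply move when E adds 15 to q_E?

Firm D's profit: π = q_D(135 − 4(q_D + q_E)) − 26q_D − 2q_D².
∂π/∂q_D = 109 − 12q_D − 4q_E = 0, so q_D = 109/12 − (1/3)q_E.
The reaction-function slope is −1/3, so a 15-unit rise in q_E moves q_D by −1/3 × 15 = −5. D's best response falls — the actions are strategic substitutes.

-5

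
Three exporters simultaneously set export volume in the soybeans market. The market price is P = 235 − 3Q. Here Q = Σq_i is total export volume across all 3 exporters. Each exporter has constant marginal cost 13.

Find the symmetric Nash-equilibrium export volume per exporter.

A representative exporter's profit is π_i = q_i(235 − 3Q) − 13q_i, with Q = q_i + Σ_{j≠i} q_j.
First-order condition: 222 − 6q_i − 3Σ_{j≠i} q_j = 0.
With identical exporters, set every q_j = q: then 222 − 6q − 6q = 0, i.e. q = 222/12 = 18.5.

18.5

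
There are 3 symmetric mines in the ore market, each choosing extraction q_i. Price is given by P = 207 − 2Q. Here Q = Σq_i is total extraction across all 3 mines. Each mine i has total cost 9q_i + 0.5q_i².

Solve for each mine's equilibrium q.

22

A representative mine's profit is π_i = q_i(207 − 2Q) − 9q_i − 0.5q_i², with Q = q_i + Σ_{j≠i} q_j.
First-order condition: 198 − 5q_i − 2Σ_{j≠i} q_j = 0.
With identical mines, set every q_j = q: then 198 − 5q − 4q = 0, i.e. q = 198/9 = 22.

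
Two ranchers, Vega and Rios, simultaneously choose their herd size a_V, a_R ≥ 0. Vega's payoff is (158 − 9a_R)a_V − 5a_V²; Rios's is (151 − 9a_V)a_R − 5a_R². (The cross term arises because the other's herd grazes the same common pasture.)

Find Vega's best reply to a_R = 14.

3.2

Expanding Vega's payoff: 158a_V − 9a_Ra_V − 5a_V².
∂π/∂a_V = 158 − 9a_R − 10a_V = 0, so a_V = 15.8 − 0.9a_R.
At a_R = 14: a_V = 15.8 − 0.9·14 = 3.2.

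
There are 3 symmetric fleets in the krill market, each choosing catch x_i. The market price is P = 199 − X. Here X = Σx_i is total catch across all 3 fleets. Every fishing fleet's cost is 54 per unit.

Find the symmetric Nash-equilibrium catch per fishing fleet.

36.25

A representative fishing fleet's profit is π_i = x_i(199 − X) − 54x_i, with X = x_i + Σ_{j≠i} x_j.
First-order condition: 145 − 2x_i − Σ_{j≠i} x_j = 0.
Imposing symmetry (x_j = x for all j) turns Σ_{j≠i} x_j into 2x, so 145 = 4x and x = 36.25.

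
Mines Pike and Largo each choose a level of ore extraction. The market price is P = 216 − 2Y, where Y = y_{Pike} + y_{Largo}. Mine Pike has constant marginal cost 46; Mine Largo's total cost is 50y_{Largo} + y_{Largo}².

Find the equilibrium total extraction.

Mine Pike's profit: π = y_{Pike}(216 − 2(y_{Pike} + y_{Largo})) − 46y_{Pike}.
∂π/∂y_{Pike} = 170 − 4y_{Pike} − 2y_{Largo} = 0, so y_{Pike} = 42.5 − 0.5y_{Largo}.
For Largo: ∂π/∂y_{Largo} = 166 − 6y_{Largo} − 2y_{Pike} = 0 ⇒ y_{Largo} = 83/3 − (1/3)y_{Pike}.
Solving the two reaction functions simultaneously: (1 − (−0.5)(−1/3))y_{Pike} = 42.5 − 0.5·(83/3), so (5/6)y_{Pike} = 86/3 and y_{Pike} = 34.4.
Then y_{Largo} = 83/3 − (1/3)·34.4 = 16.2.
Total extraction: 34.4 + 16.2 = 50.6.

50.6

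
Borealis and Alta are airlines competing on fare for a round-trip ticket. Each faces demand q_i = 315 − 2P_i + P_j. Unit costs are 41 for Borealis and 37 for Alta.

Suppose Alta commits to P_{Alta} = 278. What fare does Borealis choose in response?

Borealis's profit: π = (P_{Borealis} − 41)(315 − 2P_{Borealis} + P_{Alta}).
∂π/∂P_{Borealis} = 397 − 4P_{Borealis} + P_{Alta} = 0 ⇒ P_{Borealis} = 99.25 + 0.25P_{Alta}.
At P_{Alta} = 278: P_{Borealis} = 99.25 + 0.25·278 = 168.75.

168.75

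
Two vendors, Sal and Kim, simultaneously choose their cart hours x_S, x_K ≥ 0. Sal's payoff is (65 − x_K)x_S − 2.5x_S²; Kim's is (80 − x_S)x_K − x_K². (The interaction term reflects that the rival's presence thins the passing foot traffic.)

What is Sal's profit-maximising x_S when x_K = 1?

12.8

Expanding Sal's payoff: 65x_S − x_Kx_S − 2.5x_S².
∂π/∂x_S = 65 − x_K − 5x_S = 0, so x_S = 13 − 0.2x_K.
At x_K = 1: x_S = 13 − 0.2·1 = 12.8.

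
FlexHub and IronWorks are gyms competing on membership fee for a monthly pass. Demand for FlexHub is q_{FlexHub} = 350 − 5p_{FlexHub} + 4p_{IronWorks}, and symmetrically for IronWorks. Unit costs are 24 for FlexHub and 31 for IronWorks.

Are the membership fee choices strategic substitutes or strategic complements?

FlexHub's profit: π = (p_{FlexHub} − 24)(350 − 5p_{FlexHub} + 4p_{IronWorks}).
∂π/∂p_{FlexHub} = 470 − 10p_{FlexHub} + 4p_{IronWorks} = 0 ⇒ p_{FlexHub} = 47 + 0.4p_{IronWorks}.
The best-response slope dp_{FlexHub}/dp_{IronWorks} = 0.4 > 0: the reaction function is upward-sloping, so the choices are strategic complements.

strategic complements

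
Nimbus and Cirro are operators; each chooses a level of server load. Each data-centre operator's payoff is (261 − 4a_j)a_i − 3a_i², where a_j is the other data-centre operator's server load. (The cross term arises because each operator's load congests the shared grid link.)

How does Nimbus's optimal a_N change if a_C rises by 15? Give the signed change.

-10

Nimbus's payoff is (261 − 4a_C)a_N − 3a_N².
∂π/∂a_N = 261 − 4a_C − 6a_N = 0, so a_N = 43.5 − (2/3)a_C.
The reaction-function slope is −2/3, so a 15-unit rise in a_C moves a_N by −2/3 × 15 = −10. Nimbus's best response falls — the actions are strategic substitutes.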